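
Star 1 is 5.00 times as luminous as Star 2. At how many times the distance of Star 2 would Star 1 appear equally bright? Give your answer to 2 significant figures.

Equal flux requires L_1/d_1² = L_2/d_2², so d_1/d_2 = √(L_1/L_2)
= √(5.00) = 2.236.

2.2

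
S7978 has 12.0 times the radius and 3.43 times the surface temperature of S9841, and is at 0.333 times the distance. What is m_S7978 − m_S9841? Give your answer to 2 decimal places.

-13.14

L_S7978/L_S9841 = (12.0)²(3.43)⁴ = 1.993×10^4.
F_S7978/F_S9841 = (L_S7978/L_S9841)/(d_S7978/d_S9841)² = 1.993×10^4/0.1109 = 1.797×10^5.
m_S7978 − m_S9841 = −2.5 log₁₀(1.797×10^5) = -13.14.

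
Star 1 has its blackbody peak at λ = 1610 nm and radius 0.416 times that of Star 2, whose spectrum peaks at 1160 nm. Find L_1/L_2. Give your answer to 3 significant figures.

0.0466

Wien's law gives T ∝ 1/λ_max, so T_1/T_2 = λ_2/λ_1 = 1160/1610 = 0.7205.
Then L ∝ R²T⁴ gives L_1/L_2 = (0.416)² × (0.7205)⁴ = 0.1731 × 0.2695 = 0.04664.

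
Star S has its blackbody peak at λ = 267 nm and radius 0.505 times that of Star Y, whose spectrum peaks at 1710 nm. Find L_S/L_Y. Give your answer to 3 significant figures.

429

Wien's law gives T ∝ 1/λ_max, so T_S/T_Y = λ_Y/λ_S = 1710/267 = 6.404.
Then L ∝ R²T⁴ gives L_S/L_Y = (0.505)² × (6.404)⁴ = 0.2550 × 1682 = 429.1.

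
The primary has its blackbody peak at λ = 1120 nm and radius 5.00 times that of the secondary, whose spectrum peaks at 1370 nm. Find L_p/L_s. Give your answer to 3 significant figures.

Wien's law gives T ∝ 1/λ_max, so T_p/T_s = λ_s/λ_p = 1370/1120 = 1.223.
Then L ∝ R²T⁴ gives L_p/L_s = (5.00)² × (1.223)⁴ = 25.00 × 2.239 = 55.97.

56.0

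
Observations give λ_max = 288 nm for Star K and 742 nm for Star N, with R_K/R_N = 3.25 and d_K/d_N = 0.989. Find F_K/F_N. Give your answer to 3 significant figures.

476

Wien's law: T_K/T_N = λ_N/λ_K = 742/288 = 2.576.
L_K/L_N = (R_K/R_N)²(T_K/T_N)⁴ = (3.25)²(2.576)⁴ = 465.4.
F_K/F_N = (L_K/L_N)/(d_K/d_N)² = 465.4/(0.989)² = 475.8.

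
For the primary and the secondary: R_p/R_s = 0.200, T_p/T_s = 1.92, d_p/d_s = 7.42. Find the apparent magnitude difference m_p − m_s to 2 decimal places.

L_p/L_s = (0.200)²(1.92)⁴ = 0.5436.
F_p/F_s = (L_p/L_s)/(d_p/d_s)² = 0.5436/55.06 = 0.009873.
m_p − m_s = −2.5 log₁₀(0.009873) = 5.01.

5.01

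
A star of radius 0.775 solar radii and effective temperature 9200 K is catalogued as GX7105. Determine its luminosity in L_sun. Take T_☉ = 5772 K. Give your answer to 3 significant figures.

3.88 L_sun

L/L_☉ = (R/R_☉)² (T/T_☉)⁴ = (0.775)² × (9200/5772)⁴
       = 0.6006 × (1.594)⁴ = 0.6006 × 6.454 = 3.877.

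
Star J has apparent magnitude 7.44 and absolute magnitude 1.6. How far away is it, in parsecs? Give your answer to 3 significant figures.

147 pc

m − M = 5 log₁₀(d/10 pc)
7.44 − (1.6) = 5.84 = 5 log₁₀(d/10)
d = 10 × 10^(5.84/5) = 10 × 10^1.168 = 147.2 pc.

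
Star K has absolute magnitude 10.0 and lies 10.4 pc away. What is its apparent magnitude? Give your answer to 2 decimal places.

m = M + 5 log₁₀(d/10 pc) = 10.0 + 5 log₁₀(10.4/10)
  = 10.0 + 5 × 0.017 = 10.0 + 0.09 = 10.09.

10.09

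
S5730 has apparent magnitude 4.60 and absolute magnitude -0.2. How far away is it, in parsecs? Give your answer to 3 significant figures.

m − M = 5 log₁₀(d/10 pc)
4.60 − (-0.2) = 4.80 = 5 log₁₀(d/10)
d = 10 × 10^(4.80/5) = 10 × 10^0.960 = 91.20 pc.

91.2 pc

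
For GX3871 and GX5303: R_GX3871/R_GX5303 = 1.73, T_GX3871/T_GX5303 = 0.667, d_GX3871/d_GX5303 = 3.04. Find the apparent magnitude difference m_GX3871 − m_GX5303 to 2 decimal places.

2.98

L_GX3871/L_GX5303 = (1.73)²(0.667)⁴ = 0.5924.
F_GX3871/F_GX5303 = (L_GX3871/L_GX5303)/(d_GX3871/d_GX5303)² = 0.5924/9.242 = 0.06410.
m_GX3871 − m_GX5303 = −2.5 log₁₀(0.06410) = 2.98.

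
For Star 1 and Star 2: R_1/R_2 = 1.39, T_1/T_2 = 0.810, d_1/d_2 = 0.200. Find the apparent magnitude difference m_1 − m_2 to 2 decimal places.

L_1/L_2 = (1.39)²(0.810)⁴ = 0.8317.
F_1/F_2 = (L_1/L_2)/(d_1/d_2)² = 0.8317/0.04000 = 20.79.
m_1 − m_2 = −2.5 log₁₀(20.79) = -3.29.

-3.29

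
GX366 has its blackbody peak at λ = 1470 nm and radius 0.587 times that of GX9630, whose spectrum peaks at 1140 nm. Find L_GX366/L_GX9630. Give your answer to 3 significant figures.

0.125

Wien's law gives T ∝ 1/λ_max, so T_GX366/T_GX9630 = λ_GX9630/λ_GX366 = 1140/1470 = 0.7755.
Then L ∝ R²T⁴ gives L_GX366/L_GX9630 = (0.587)² × (0.7755)⁴ = 0.3446 × 0.3617 = 0.1246.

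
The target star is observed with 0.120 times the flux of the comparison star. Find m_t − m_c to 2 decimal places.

2.30

m_t − m_c = −2.5 log₁₀(F_t/F_c) = −2.5 log₁₀(0.120) = −2.5 × (-0.921) = 2.302.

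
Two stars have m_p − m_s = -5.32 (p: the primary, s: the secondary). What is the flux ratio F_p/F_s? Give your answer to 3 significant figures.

F_p/F_s = 10^(−(m_p − m_s)/2.5) = 10^(5.32/2.5) = 10^2.128 = 134.3.

134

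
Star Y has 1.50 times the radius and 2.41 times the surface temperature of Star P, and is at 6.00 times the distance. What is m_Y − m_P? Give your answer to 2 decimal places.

-0.81

L_Y/L_P = (1.50)²(2.41)⁴ = 75.90.
F_Y/F_P = (L_Y/L_P)/(d_Y/d_P)² = 75.90/36.00 = 2.108.
m_Y − m_P = −2.5 log₁₀(2.108) = -0.81.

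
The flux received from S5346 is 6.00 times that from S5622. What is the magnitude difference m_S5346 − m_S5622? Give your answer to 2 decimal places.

m_S5346 − m_S5622 = −2.5 log₁₀(F_S5346/F_S5622) = −2.5 log₁₀(6.00) = −2.5 × (0.778) = -1.945.

-1.95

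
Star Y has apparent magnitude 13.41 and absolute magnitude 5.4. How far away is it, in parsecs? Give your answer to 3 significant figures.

m − M = 5 log₁₀(d/10 pc)
13.41 − (5.4) = 8.01 = 5 log₁₀(d/10)
d = 10 × 10^(8.01/5) = 10 × 10^1.602 = 399.9 pc.

400 pc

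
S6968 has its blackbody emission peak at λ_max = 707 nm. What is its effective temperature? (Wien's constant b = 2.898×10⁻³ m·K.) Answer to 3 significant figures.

4.10×10^3 K

T = b/λ_max = 2.898×10⁻³ / (707×10⁻⁹) = 4099 K.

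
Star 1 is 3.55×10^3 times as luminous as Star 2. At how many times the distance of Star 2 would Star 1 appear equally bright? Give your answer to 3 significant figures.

Equal flux requires L_1/d_1² = L_2/d_2², so d_1/d_2 = √(L_1/L_2)
= √(3.55×10^3) = 59.58.

59.6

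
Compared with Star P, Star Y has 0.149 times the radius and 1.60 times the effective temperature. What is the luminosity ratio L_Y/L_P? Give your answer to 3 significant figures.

0.145

From the Stefan–Boltzmann law, L ∝ R²T⁴, so
L_Y/L_P = (R_Y/R_P)² (T_Y/T_P)⁴ = (0.149)² × (1.60)⁴ = 0.02220 × 6.554 = 0.1455.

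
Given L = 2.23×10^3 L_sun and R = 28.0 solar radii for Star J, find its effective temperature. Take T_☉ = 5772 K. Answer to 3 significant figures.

7.50×10^3 K

T/T_☉ = (L/L_☉)^(1/4) / (R/R_☉)^(1/2)
T = 5772 × (2.23×10^3)^(1/4) / √(28.0) = 5772 × 6.872 / 5.292 = 7496 K.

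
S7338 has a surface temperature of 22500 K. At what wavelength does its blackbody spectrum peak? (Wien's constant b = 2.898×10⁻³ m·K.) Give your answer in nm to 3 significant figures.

129 nm

λ_max = b/T = 2.898×10⁻³ / 22500 = 1.29×10^-7 m = 128.8 nm.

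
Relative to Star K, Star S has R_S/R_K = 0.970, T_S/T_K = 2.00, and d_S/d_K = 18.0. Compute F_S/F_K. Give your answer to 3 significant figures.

0.0465

L_S/L_K = (R_S/R_K)²(T_S/T_K)⁴ = (0.970)² × (2.00)⁴ = 15.05.
F_S/F_K = (L_S/L_K)/(d_S/d_K)² = 15.05 / (18.0)² = 0.04646.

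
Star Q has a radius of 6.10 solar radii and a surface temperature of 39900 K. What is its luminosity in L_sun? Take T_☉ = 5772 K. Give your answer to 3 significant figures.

L/L_☉ = (R/R_☉)² (T/T_☉)⁴ = (6.10)² × (39900/5772)⁴
       = 37.21 × (6.913)⁴ = 37.21 × 2283 = 8.497×10^4.

8.50×10^4 L_sun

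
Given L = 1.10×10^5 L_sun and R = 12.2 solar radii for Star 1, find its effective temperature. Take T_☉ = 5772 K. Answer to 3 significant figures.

3.01×10^4 K

T/T_☉ = (L/L_☉)^(1/4) / (R/R_☉)^(1/2)
T = 5772 × (1.10×10^5)^(1/4) / √(12.2) = 5772 × 18.21 / 3.493 = 3.010×10^4 K.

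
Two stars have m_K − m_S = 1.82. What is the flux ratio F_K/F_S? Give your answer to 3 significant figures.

0.187

F_K/F_S = 10^(−(m_K − m_S)/2.5) = 10^(-1.82/2.5) = 10^-0.728 = 0.1871.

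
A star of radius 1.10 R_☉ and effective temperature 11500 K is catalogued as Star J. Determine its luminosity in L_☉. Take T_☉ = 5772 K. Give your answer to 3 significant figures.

L/L_☉ = (R/R_☉)² (T/T_☉)⁴ = (1.10)² × (11500/5772)⁴
       = 1.210 × (1.992)⁴ = 1.210 × 15.76 = 19.07.

19.1 L_☉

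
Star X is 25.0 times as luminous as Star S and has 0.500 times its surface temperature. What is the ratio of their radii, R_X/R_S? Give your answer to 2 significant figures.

L ∝ R²T⁴ gives R ∝ √L / T², so
R_X/R_S = √(25.0) / (0.500)² = 5.000 / 0.2500 = 20.00.

20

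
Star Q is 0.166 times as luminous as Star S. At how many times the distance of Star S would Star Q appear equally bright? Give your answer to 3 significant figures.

Equal flux requires L_Q/d_Q² = L_S/d_S², so d_Q/d_S = √(L_Q/L_S)
= √(0.166) = 0.4074.

0.407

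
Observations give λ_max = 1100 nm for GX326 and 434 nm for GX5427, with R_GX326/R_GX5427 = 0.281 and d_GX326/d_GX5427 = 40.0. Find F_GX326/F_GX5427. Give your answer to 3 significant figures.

Wien's law: T_GX326/T_GX5427 = λ_GX5427/λ_GX326 = 434/1100 = 0.3945.
L_GX326/L_GX5427 = (R_GX326/R_GX5427)²(T_GX326/T_GX5427)⁴ = (0.281)²(0.3945)⁴ = 0.001913.
F_GX326/F_GX5427 = (L_GX326/L_GX5427)/(d_GX326/d_GX5427)² = 0.001913/(40.0)² = 1.196×10^-6.

1.20×10^-6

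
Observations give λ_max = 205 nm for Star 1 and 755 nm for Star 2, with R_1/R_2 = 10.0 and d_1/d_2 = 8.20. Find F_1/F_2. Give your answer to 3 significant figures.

274

Wien's law: T_1/T_2 = λ_2/λ_1 = 755/205 = 3.683.
L_1/L_2 = (R_1/R_2)²(T_1/T_2)⁴ = (10.0)²(3.683)⁴ = 1.840×10^4.
F_1/F_2 = (L_1/L_2)/(d_1/d_2)² = 1.840×10^4/(8.20)² = 273.6.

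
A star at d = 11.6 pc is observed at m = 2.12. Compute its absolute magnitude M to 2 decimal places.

1.80

M = m − 5 log₁₀(d/10 pc) = 2.12 − 5 log₁₀(11.6/10)
  = 2.12 − 5 × 0.064 = 2.12 − 0.32 = 1.80.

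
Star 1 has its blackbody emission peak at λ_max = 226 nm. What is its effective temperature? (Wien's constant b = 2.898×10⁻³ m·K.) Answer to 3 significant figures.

T = b/λ_max = 2.898×10⁻³ / (226×10⁻⁹) = 1.282×10^4 K.

1.28×10^4 K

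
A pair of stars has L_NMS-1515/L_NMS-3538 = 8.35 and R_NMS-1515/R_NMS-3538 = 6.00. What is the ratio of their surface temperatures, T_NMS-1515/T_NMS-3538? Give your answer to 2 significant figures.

L ∝ R²T⁴ gives T ∝ (L/R²)^(1/4), so
T_NMS-1515/T_NMS-3538 = (8.35 / 6.00²)^(1/4) = (0.2319)^(1/4) = 0.6940.

0.69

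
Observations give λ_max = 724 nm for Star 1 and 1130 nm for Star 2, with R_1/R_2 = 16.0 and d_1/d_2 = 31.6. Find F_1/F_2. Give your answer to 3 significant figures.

Wien's law: T_1/T_2 = λ_2/λ_1 = 1130/724 = 1.561.
L_1/L_2 = (R_1/R_2)²(T_1/T_2)⁴ = (16.0)²(1.561)⁴ = 1519.
F_1/F_2 = (L_1/L_2)/(d_1/d_2)² = 1519/(31.6)² = 1.521.

1.52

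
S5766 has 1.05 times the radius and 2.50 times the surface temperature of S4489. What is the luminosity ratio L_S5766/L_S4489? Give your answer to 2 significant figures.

From the Stefan–Boltzmann law, L ∝ R²T⁴, so
L_S5766/L_S4489 = (R_S5766/R_S4489)² (T_S5766/T_S4489)⁴ = (1.05)² × (2.50)⁴ = 1.103 × 39.06 = 43.07.

43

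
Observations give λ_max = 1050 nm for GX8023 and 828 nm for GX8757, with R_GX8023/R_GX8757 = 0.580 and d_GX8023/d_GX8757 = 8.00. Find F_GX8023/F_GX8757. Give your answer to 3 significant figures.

Wien's law: T_GX8023/T_GX8757 = λ_GX8757/λ_GX8023 = 828/1050 = 0.7886.
L_GX8023/L_GX8757 = (R_GX8023/R_GX8757)²(T_GX8023/T_GX8757)⁴ = (0.580)²(0.7886)⁴ = 0.1301.
F_GX8023/F_GX8757 = (L_GX8023/L_GX8757)/(d_GX8023/d_GX8757)² = 0.1301/(8.00)² = 0.002033.

0.00203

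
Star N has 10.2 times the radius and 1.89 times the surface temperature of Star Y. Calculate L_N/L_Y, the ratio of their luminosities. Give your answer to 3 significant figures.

1.33×10^3

From the Stefan–Boltzmann law, L ∝ R²T⁴, so
L_N/L_Y = (R_N/R_Y)² (T_N/T_Y)⁴ = (10.2)² × (1.89)⁴ = 104.0 × 12.76 = 1328.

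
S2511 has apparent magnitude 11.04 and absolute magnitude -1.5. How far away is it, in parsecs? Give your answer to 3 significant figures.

m − M = 5 log₁₀(d/10 pc)
11.04 − (-1.5) = 12.54 = 5 log₁₀(d/10)
d = 10 × 10^(12.54/5) = 10 × 10^2.508 = 3221 pc.

3.22×10^3 pc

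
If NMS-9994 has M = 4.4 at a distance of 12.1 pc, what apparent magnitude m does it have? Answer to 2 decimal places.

4.81

m = M + 5 log₁₀(d/10 pc) = 4.4 + 5 log₁₀(12.1/10)
  = 4.4 + 5 × 0.083 = 4.4 + 0.41 = 4.81.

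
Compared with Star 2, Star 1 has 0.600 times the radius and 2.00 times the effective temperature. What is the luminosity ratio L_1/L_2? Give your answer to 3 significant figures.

5.76

From the Stefan–Boltzmann law, L ∝ R²T⁴, so
L_1/L_2 = (R_1/R_2)² (T_1/T_2)⁴ = (0.600)² × (2.00)⁴ = 0.3600 × 16.00 = 5.760.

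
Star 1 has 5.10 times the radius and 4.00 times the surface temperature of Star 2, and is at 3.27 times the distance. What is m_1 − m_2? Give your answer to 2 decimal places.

L_1/L_2 = (5.10)²(4.00)⁴ = 6659.
F_1/F_2 = (L_1/L_2)/(d_1/d_2)² = 6659/10.69 = 622.7.
m_1 − m_2 = −2.5 log₁₀(622.7) = -6.99.

-6.99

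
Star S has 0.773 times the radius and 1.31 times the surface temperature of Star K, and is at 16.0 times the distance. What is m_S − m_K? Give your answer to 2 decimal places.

5.41

L_S/L_K = (0.773)²(1.31)⁴ = 1.760.
F_S/F_K = (L_S/L_K)/(d_S/d_K)² = 1.760/256.0 = 0.006874.
m_S − m_K = −2.5 log₁₀(0.006874) = 5.41.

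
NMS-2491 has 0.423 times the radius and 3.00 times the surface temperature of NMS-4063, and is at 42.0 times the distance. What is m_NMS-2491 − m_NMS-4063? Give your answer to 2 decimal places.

L_NMS-2491/L_NMS-4063 = (0.423)²(3.00)⁴ = 14.49.
F_NMS-2491/F_NMS-4063 = (L_NMS-2491/L_NMS-4063)/(d_NMS-2491/d_NMS-4063)² = 14.49/1764 = 0.008216.
m_NMS-2491 − m_NMS-4063 = −2.5 log₁₀(0.008216) = 5.21.

5.21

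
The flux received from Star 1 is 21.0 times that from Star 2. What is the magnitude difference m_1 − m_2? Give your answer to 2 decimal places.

m_1 − m_2 = −2.5 log₁₀(F_1/F_2) = −2.5 log₁₀(21.0) = −2.5 × (1.322) = -3.306.

-3.31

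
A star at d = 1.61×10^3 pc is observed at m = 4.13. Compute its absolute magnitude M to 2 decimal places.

-6.90

M = m − 5 log₁₀(d/10 pc) = 4.13 − 5 log₁₀(1.61×10^3/10)
  = 4.13 − 5 × 2.207 = 4.13 − 11.03 = -6.90.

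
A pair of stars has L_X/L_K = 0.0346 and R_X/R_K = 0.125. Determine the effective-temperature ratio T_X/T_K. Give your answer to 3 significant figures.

1.22

L ∝ R²T⁴ gives T ∝ (L/R²)^(1/4), so
T_X/T_K = (0.0346 / 0.125²)^(1/4) = (2.214)^(1/4) = 1.220.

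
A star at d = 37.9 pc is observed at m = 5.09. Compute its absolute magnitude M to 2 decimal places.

2.20

M = m − 5 log₁₀(d/10 pc) = 5.09 − 5 log₁₀(37.9/10)
  = 5.09 − 5 × 0.579 = 5.09 − 2.89 = 2.20.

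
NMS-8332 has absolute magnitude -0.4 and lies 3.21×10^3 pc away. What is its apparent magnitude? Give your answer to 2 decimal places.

12.13

m = M + 5 log₁₀(d/10 pc) = -0.4 + 5 log₁₀(3.21×10^3/10)
  = -0.4 + 5 × 2.507 = -0.4 + 12.53 = 12.13.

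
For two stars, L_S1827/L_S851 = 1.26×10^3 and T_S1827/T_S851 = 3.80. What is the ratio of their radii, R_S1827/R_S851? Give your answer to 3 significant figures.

2.46

L ∝ R²T⁴ gives R ∝ √L / T², so
R_S1827/R_S851 = √(1.26×10^3) / (3.80)² = 35.50 / 14.44 = 2.458.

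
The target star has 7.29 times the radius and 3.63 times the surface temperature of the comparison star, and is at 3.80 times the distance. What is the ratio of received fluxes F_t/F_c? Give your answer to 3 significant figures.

639

L_t/L_c = (R_t/R_c)²(T_t/T_c)⁴ = (7.29)² × (3.63)⁴ = 9227.
F_t/F_c = (L_t/L_c)/(d_t/d_c)² = 9227 / (3.80)² = 639.0.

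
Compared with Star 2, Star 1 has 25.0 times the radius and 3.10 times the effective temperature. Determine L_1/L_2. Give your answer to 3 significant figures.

5.77×10^4

From the Stefan–Boltzmann law, L ∝ R²T⁴, so
L_1/L_2 = (R_1/R_2)² (T_1/T_2)⁴ = (25.0)² × (3.10)⁴ = 625.0 × 92.35 = 5.772×10^4.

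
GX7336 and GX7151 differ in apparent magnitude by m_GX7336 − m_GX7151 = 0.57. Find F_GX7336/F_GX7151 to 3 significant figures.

0.592

F_GX7336/F_GX7151 = 10^(−(m_GX7336 − m_GX7151)/2.5) = 10^(-0.57/2.5) = 10^-0.228 = 0.5916.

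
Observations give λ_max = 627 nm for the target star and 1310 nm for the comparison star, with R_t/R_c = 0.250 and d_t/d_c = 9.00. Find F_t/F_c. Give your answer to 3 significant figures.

0.0147

Wien's law: T_t/T_c = λ_c/λ_t = 1310/627 = 2.089.
L_t/L_c = (R_t/R_c)²(T_t/T_c)⁴ = (0.250)²(2.089)⁴ = 1.191.
F_t/F_c = (L_t/L_c)/(d_t/d_c)² = 1.191/(9.00)² = 0.01470.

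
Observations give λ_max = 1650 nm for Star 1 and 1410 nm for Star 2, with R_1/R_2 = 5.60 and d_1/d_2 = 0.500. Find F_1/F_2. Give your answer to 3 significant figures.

Wien's law: T_1/T_2 = λ_2/λ_1 = 1410/1650 = 0.8545.
L_1/L_2 = (R_1/R_2)²(T_1/T_2)⁴ = (5.60)²(0.8545)⁴ = 16.72.
F_1/F_2 = (L_1/L_2)/(d_1/d_2)² = 16.72/(0.500)² = 66.89.

66.9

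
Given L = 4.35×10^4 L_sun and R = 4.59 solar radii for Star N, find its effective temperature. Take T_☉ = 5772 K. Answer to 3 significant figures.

T/T_☉ = (L/L_☉)^(1/4) / (R/R_☉)^(1/2)
T = 5772 × (4.35×10^4)^(1/4) / √(4.59) = 5772 × 14.44 / 2.142 = 3.891×10^4 K.

3.89×10^4 K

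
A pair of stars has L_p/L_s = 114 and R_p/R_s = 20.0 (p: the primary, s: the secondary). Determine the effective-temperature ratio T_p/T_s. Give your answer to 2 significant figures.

L ∝ R²T⁴ gives T ∝ (L/R²)^(1/4), so
T_p/T_s = (114 / 20.0²)^(1/4) = (0.2850)^(1/4) = 0.7307.

0.73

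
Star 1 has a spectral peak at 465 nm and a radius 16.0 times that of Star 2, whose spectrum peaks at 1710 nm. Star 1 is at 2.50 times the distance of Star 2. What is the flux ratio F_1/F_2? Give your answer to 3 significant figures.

Wien's law: T_1/T_2 = λ_2/λ_1 = 1710/465 = 3.677.
L_1/L_2 = (R_1/R_2)²(T_1/T_2)⁴ = (16.0)²(3.677)⁴ = 4.682×10^4.
F_1/F_2 = (L_1/L_2)/(d_1/d_2)² = 4.682×10^4/(2.50)² = 7491.

7.49×10^3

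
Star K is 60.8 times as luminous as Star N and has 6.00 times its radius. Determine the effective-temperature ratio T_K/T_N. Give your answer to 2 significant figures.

1.1

L ∝ R²T⁴ gives T ∝ (L/R²)^(1/4), so
T_K/T_N = (60.8 / 6.00²)^(1/4) = (1.689)^(1/4) = 1.140.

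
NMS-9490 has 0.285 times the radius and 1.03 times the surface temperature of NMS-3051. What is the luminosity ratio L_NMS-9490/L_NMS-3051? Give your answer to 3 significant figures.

0.0914

From the Stefan–Boltzmann law, L ∝ R²T⁴, so
L_NMS-9490/L_NMS-3051 = (R_NMS-9490/R_NMS-3051)² (T_NMS-9490/T_NMS-3051)⁴ = (0.285)² × (1.03)⁴ = 0.08122 × 1.126 = 0.09142.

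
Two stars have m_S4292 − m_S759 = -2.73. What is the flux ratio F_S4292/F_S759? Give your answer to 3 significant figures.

12.4

F_S4292/F_S759 = 10^(−(m_S4292 − m_S759)/2.5) = 10^(2.73/2.5) = 10^1.092 = 12.36.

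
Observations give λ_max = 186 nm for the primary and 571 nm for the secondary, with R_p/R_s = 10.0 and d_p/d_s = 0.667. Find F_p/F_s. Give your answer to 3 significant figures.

2.00×10^4

Wien's law: T_p/T_s = λ_s/λ_p = 571/186 = 3.070.
L_p/L_s = (R_p/R_s)²(T_p/T_s)⁴ = (10.0)²(3.070)⁴ = 8882.
F_p/F_s = (L_p/L_s)/(d_p/d_s)² = 8882/(0.667)² = 1.996×10^4.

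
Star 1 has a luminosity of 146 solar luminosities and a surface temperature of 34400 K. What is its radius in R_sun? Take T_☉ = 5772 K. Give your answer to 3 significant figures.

0.340 R_sun

R/R_☉ = √(L/L_☉) / (T/T_☉)² = √(146) / (5.960)²
       = 12.08 / 35.52 = 0.3402.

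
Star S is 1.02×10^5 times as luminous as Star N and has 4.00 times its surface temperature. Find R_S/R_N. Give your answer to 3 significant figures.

20.0

L ∝ R²T⁴ gives R ∝ √L / T², so
R_S/R_N = √(1.02×10^5) / (4.00)² = 319.4 / 16.00 = 19.96.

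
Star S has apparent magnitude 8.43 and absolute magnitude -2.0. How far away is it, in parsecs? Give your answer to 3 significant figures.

1.22×10^3 pc

m − M = 5 log₁₀(d/10 pc)
8.43 − (-2.0) = 10.43 = 5 log₁₀(d/10)
d = 10 × 10^(10.43/5) = 10 × 10^2.086 = 1219 pc.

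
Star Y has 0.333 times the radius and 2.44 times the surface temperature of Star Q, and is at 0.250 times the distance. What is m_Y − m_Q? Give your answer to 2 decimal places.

L_Y/L_Q = (0.333)²(2.44)⁴ = 3.930.
F_Y/F_Q = (L_Y/L_Q)/(d_Y/d_Q)² = 3.930/0.06250 = 62.89.
m_Y − m_Q = −2.5 log₁₀(62.89) = -4.50.

-4.50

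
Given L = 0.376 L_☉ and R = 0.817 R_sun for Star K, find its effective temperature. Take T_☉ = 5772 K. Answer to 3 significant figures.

5.00×10^3 K

T/T_☉ = (L/L_☉)^(1/4) / (R/R_☉)^(1/2)
T = 5772 × (0.376)^(1/4) / √(0.817) = 5772 × 0.7831 / 0.9039 = 5000 K.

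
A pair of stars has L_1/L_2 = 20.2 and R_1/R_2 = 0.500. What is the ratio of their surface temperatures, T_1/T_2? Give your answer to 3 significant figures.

L ∝ R²T⁴ gives T ∝ (L/R²)^(1/4), so
T_1/T_2 = (20.2 / 0.500²)^(1/4) = (80.80)^(1/4) = 2.998.

3.00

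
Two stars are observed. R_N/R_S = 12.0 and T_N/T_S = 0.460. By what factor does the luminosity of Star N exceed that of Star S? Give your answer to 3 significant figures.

6.45

From the Stefan–Boltzmann law, L ∝ R²T⁴, so
L_N/L_S = (R_N/R_S)² (T_N/T_S)⁴ = (12.0)² × (0.460)⁴ = 144.0 × 0.04477 = 6.448.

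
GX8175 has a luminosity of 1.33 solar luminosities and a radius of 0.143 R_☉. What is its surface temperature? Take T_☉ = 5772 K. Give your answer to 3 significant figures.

1.64×10^4 K

T/T_☉ = (L/L_☉)^(1/4) / (R/R_☉)^(1/2)
T = 5772 × (1.33)^(1/4) / √(0.143) = 5772 × 1.074 / 0.3782 = 1.639×10^4 K.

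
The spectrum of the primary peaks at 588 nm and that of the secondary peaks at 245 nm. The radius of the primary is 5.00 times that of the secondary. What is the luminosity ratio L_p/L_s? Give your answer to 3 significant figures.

Wien's law gives T ∝ 1/λ_max, so T_p/T_s = λ_s/λ_p = 245/588 = 0.4167.
Then L ∝ R²T⁴ gives L_p/L_s = (5.00)² × (0.4167)⁴ = 25.00 × 0.03014 = 0.7535.

0.754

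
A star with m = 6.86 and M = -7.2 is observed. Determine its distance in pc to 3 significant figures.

6.49×10^3 pc

m − M = 5 log₁₀(d/10 pc)
6.86 − (-7.2) = 14.06 = 5 log₁₀(d/10)
d = 10 × 10^(14.06/5) = 10 × 10^2.812 = 6486 pc.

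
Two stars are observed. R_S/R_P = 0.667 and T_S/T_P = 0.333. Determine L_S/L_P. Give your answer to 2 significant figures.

From the Stefan–Boltzmann law, L ∝ R²T⁴, so
L_S/L_P = (R_S/R_P)² (T_S/T_P)⁴ = (0.667)² × (0.333)⁴ = 0.4449 × 0.01230 = 0.005471.

0.0055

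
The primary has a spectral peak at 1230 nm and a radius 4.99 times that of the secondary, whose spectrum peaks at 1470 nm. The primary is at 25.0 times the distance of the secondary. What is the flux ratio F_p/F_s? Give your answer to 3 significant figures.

0.0813

Wien's law: T_p/T_s = λ_s/λ_p = 1470/1230 = 1.195.
L_p/L_s = (R_p/R_s)²(T_p/T_s)⁴ = (4.99)²(1.195)⁴ = 50.80.
F_p/F_s = (L_p/L_s)/(d_p/d_s)² = 50.80/(25.0)² = 0.08128.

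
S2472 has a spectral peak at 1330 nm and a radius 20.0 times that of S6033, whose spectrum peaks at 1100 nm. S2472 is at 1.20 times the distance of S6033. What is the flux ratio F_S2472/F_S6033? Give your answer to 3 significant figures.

130

Wien's law: T_S2472/T_S6033 = λ_S6033/λ_S2472 = 1100/1330 = 0.8271.
L_S2472/L_S6033 = (R_S2472/R_S6033)²(T_S2472/T_S6033)⁴ = (20.0)²(0.8271)⁴ = 187.2.
F_S2472/F_S6033 = (L_S2472/L_S6033)/(d_S2472/d_S6033)² = 187.2/(1.20)² = 130.0.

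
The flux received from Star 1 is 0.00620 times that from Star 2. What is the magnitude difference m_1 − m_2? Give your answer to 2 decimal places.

m_1 − m_2 = −2.5 log₁₀(F_1/F_2) = −2.5 log₁₀(0.00620) = −2.5 × (-2.208) = 5.519.

5.52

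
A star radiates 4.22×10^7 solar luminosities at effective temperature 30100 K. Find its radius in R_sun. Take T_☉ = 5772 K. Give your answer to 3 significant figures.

R/R_☉ = √(L/L_☉) / (T/T_☉)² = √(4.22×10^7) / (5.215)²
       = 6496 / 27.19 = 238.9.

239 R_sun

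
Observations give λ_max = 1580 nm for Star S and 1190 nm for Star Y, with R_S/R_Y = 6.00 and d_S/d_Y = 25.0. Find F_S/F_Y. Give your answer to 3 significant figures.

Wien's law: T_S/T_Y = λ_Y/λ_S = 1190/1580 = 0.7532.
L_S/L_Y = (R_S/R_Y)²(T_S/T_Y)⁴ = (6.00)²(0.7532)⁴ = 11.58.
F_S/F_Y = (L_S/L_Y)/(d_S/d_Y)² = 11.58/(25.0)² = 0.01853.

0.0185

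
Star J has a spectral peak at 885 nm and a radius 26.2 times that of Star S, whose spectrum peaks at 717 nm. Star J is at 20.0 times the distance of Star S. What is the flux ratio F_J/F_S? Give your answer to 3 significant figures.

Wien's law: T_J/T_S = λ_S/λ_J = 717/885 = 0.8102.
L_J/L_S = (R_J/R_S)²(T_J/T_S)⁴ = (26.2)²(0.8102)⁴ = 295.7.
F_J/F_S = (L_J/L_S)/(d_J/d_S)² = 295.7/(20.0)² = 0.7393.

0.739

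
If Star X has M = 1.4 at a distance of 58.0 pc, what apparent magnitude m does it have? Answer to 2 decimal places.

m = M + 5 log₁₀(d/10 pc) = 1.4 + 5 log₁₀(58.0/10)
  = 1.4 + 5 × 0.763 = 1.4 + 3.82 = 5.22.

5.22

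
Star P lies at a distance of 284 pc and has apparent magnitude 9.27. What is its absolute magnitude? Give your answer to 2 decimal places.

M = m − 5 log₁₀(d/10 pc) = 9.27 − 5 log₁₀(284/10)
  = 9.27 − 5 × 1.453 = 9.27 − 7.27 = 2.00.

2.00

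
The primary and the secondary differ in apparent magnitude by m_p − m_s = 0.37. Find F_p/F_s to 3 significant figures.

0.711

F_p/F_s = 10^(−(m_p − m_s)/2.5) = 10^(-0.37/2.5) = 10^-0.148 = 0.7112.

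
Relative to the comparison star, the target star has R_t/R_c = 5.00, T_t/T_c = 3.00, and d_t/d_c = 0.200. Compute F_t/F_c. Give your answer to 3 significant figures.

L_t/L_c = (R_t/R_c)²(T_t/T_c)⁴ = (5.00)² × (3.00)⁴ = 2025.
F_t/F_c = (L_t/L_c)/(d_t/d_c)² = 2025 / (0.200)² = 5.062×10^4.

5.06×10^4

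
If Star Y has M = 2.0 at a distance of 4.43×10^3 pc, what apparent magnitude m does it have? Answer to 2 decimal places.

m = M + 5 log₁₀(d/10 pc) = 2.0 + 5 log₁₀(4.43×10^3/10)
  = 2.0 + 5 × 2.646 = 2.0 + 13.23 = 15.23.

15.23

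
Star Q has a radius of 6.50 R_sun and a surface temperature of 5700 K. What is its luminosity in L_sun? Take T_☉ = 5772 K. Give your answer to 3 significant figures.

40.2 L_sun

L/L_☉ = (R/R_☉)² (T/T_☉)⁴ = (6.50)² × (5700/5772)⁴
       = 42.25 × (0.9875)⁴ = 42.25 × 0.9510 = 40.18.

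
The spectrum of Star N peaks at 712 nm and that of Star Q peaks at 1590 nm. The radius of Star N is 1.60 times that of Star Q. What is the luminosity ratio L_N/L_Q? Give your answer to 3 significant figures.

Wien's law gives T ∝ 1/λ_max, so T_N/T_Q = λ_Q/λ_N = 1590/712 = 2.233.
Then L ∝ R²T⁴ gives L_N/L_Q = (1.60)² × (2.233)⁴ = 2.560 × 24.87 = 63.67.

63.7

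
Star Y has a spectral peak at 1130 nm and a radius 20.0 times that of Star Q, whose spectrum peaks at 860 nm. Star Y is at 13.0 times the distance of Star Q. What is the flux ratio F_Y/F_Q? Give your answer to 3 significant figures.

Wien's law: T_Y/T_Q = λ_Q/λ_Y = 860/1130 = 0.7611.
L_Y/L_Q = (R_Y/R_Q)²(T_Y/T_Q)⁴ = (20.0)²(0.7611)⁴ = 134.2.
F_Y/F_Q = (L_Y/L_Q)/(d_Y/d_Q)² = 134.2/(13.0)² = 0.7941.

0.794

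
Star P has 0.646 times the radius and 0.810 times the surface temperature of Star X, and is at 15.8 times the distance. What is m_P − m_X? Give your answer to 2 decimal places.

L_P/L_X = (0.646)²(0.810)⁴ = 0.1796.
F_P/F_X = (L_P/L_X)/(d_P/d_X)² = 0.1796/249.6 = 7.196×10^-4.
m_P − m_X = −2.5 log₁₀(7.196×10^-4) = 7.86.

7.86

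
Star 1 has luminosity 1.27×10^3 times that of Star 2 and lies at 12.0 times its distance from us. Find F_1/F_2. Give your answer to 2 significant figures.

8.8

F = L/(4πd²), so F_1/F_2 = (L_1/L_2) / (d_1/d_2)²
= 1.27×10^3 / (12.0)² = 1.27×10^3 / 144.0 = 8.819.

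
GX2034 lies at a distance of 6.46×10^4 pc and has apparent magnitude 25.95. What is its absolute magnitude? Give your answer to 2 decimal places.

M = m − 5 log₁₀(d/10 pc) = 25.95 − 5 log₁₀(6.46×10^4/10)
  = 25.95 − 5 × 3.810 = 25.95 − 19.05 = 6.90.

6.90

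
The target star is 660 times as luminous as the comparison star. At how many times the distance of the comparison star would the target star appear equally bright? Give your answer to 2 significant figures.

26

Equal flux requires L_t/d_t² = L_c/d_c², so d_t/d_c = √(L_t/L_c)
= √(660) = 25.69.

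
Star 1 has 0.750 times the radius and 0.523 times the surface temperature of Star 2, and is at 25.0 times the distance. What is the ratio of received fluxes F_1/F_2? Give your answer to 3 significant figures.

6.73×10^-5

L_1/L_2 = (R_1/R_2)²(T_1/T_2)⁴ = (0.750)² × (0.523)⁴ = 0.04209.
F_1/F_2 = (L_1/L_2)/(d_1/d_2)² = 0.04209 / (25.0)² = 6.734×10^-5.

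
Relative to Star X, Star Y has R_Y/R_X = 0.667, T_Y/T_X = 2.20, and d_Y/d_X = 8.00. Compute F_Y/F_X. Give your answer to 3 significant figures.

0.163

L_Y/L_X = (R_Y/R_X)²(T_Y/T_X)⁴ = (0.667)² × (2.20)⁴ = 10.42.
F_Y/F_X = (L_Y/L_X)/(d_Y/d_X)² = 10.42 / (8.00)² = 0.1628.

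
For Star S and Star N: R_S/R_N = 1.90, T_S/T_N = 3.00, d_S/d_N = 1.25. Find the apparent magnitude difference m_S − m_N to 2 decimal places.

-5.68

L_S/L_N = (1.90)²(3.00)⁴ = 292.4.
F_S/F_N = (L_S/L_N)/(d_S/d_N)² = 292.4/1.562 = 187.1.
m_S − m_N = −2.5 log₁₀(187.1) = -5.68.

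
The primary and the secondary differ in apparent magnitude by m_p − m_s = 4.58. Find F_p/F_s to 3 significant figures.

F_p/F_s = 10^(−(m_p − m_s)/2.5) = 10^(-4.58/2.5) = 10^-1.832 = 0.01472.

0.0147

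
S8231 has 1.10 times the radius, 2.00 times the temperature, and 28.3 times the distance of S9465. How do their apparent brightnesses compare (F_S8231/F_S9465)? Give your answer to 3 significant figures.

0.0242

L_S8231/L_S9465 = (R_S8231/R_S9465)²(T_S8231/T_S9465)⁴ = (1.10)² × (2.00)⁴ = 19.36.
F_S8231/F_S9465 = (L_S8231/L_S9465)/(d_S8231/d_S9465)² = 19.36 / (28.3)² = 0.02417.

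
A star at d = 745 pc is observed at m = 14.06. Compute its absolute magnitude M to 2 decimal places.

M = m − 5 log₁₀(d/10 pc) = 14.06 − 5 log₁₀(745/10)
  = 14.06 − 5 × 1.872 = 14.06 − 9.36 = 4.70.

4.70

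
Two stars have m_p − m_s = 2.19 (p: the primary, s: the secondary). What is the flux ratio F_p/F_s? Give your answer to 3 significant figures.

0.133

F_p/F_s = 10^(−(m_p − m_s)/2.5) = 10^(-2.19/2.5) = 10^-0.876 = 0.1330.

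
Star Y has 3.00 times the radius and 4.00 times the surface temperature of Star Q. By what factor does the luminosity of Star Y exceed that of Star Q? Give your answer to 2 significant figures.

From the Stefan–Boltzmann law, L ∝ R²T⁴, so
L_Y/L_Q = (R_Y/R_Q)² (T_Y/T_Q)⁴ = (3.00)² × (4.00)⁴ = 9.000 × 256.0 = 2304.

2.3×10^3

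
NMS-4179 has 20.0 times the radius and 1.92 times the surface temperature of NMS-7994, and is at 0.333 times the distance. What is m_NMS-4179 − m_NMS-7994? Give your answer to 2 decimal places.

L_NMS-4179/L_NMS-7994 = (20.0)²(1.92)⁴ = 5436.
F_NMS-4179/F_NMS-7994 = (L_NMS-4179/L_NMS-7994)/(d_NMS-4179/d_NMS-7994)² = 5436/0.1109 = 4.902×10^4.
m_NMS-4179 − m_NMS-7994 = −2.5 log₁₀(4.902×10^4) = -11.73.

-11.73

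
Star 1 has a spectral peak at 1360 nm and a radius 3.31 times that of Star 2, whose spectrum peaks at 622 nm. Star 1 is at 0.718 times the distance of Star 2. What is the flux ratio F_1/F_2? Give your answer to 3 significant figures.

0.930

Wien's law: T_1/T_2 = λ_2/λ_1 = 622/1360 = 0.4574.
L_1/L_2 = (R_1/R_2)²(T_1/T_2)⁴ = (3.31)²(0.4574)⁴ = 0.4794.
F_1/F_2 = (L_1/L_2)/(d_1/d_2)² = 0.4794/(0.718)² = 0.9299.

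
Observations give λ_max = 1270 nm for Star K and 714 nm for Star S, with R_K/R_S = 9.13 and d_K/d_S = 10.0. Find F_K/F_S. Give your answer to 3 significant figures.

0.0833

Wien's law: T_K/T_S = λ_S/λ_K = 714/1270 = 0.5622.
L_K/L_S = (R_K/R_S)²(T_K/T_S)⁴ = (9.13)²(0.5622)⁴ = 8.328.
F_K/F_S = (L_K/L_S)/(d_K/d_S)² = 8.328/(10.0)² = 0.08328.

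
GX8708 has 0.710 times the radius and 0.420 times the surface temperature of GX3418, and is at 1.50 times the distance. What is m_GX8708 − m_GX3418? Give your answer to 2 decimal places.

L_GX8708/L_GX3418 = (0.710)²(0.420)⁴ = 0.01569.
F_GX8708/F_GX3418 = (L_GX8708/L_GX3418)/(d_GX8708/d_GX3418)² = 0.01569/2.250 = 0.006972.
m_GX8708 − m_GX3418 = −2.5 log₁₀(0.006972) = 5.39.

5.39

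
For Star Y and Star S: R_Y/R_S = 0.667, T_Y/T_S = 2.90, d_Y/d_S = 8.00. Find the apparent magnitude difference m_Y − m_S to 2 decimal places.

0.77

L_Y/L_S = (0.667)²(2.90)⁴ = 31.47.
F_Y/F_S = (L_Y/L_S)/(d_Y/d_S)² = 31.47/64.00 = 0.4917.
m_Y − m_S = −2.5 log₁₀(0.4917) = 0.77.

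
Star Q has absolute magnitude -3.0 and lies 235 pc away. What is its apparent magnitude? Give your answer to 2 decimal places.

3.86

m = M + 5 log₁₀(d/10 pc) = -3.0 + 5 log₁₀(235/10)
  = -3.0 + 5 × 1.371 = -3.0 + 6.86 = 3.86.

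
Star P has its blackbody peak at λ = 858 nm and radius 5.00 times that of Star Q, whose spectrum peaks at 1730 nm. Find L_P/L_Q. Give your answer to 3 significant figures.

Wien's law gives T ∝ 1/λ_max, so T_P/T_Q = λ_Q/λ_P = 1730/858 = 2.016.
Then L ∝ R²T⁴ gives L_P/L_Q = (5.00)² × (2.016)⁴ = 25.00 × 16.53 = 413.2.

413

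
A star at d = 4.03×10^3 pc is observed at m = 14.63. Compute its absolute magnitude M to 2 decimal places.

1.60

M = m − 5 log₁₀(d/10 pc) = 14.63 − 5 log₁₀(4.03×10^3/10)
  = 14.63 − 5 × 2.605 = 14.63 − 13.03 = 1.60.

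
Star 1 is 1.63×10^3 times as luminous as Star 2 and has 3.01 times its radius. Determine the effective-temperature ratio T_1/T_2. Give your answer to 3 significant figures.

3.66

L ∝ R²T⁴ gives T ∝ (L/R²)^(1/4), so
T_1/T_2 = (1.63×10^3 / 3.01²)^(1/4) = (179.9)^(1/4) = 3.662.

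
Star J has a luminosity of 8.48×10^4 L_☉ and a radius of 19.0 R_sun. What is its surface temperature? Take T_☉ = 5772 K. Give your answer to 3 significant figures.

2.26×10^4 K

T/T_☉ = (L/L_☉)^(1/4) / (R/R_☉)^(1/2)
T = 5772 × (8.48×10^4)^(1/4) / √(19.0) = 5772 × 17.06 / 4.359 = 2.260×10^4 K.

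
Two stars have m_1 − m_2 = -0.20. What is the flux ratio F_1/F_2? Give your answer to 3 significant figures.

1.20

F_1/F_2 = 10^(−(m_1 − m_2)/2.5) = 10^(0.20/2.5) = 10^0.080 = 1.202.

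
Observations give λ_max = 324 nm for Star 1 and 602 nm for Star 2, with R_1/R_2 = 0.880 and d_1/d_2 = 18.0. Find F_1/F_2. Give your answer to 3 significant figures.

0.0285

Wien's law: T_1/T_2 = λ_2/λ_1 = 602/324 = 1.858.
L_1/L_2 = (R_1/R_2)²(T_1/T_2)⁴ = (0.880)²(1.858)⁴ = 9.229.
F_1/F_2 = (L_1/L_2)/(d_1/d_2)² = 9.229/(18.0)² = 0.02849.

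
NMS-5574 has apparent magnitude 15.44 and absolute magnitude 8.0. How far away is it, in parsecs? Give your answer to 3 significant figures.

308 pc

m − M = 5 log₁₀(d/10 pc)
15.44 − (8.0) = 7.44 = 5 log₁₀(d/10)
d = 10 × 10^(7.44/5) = 10 × 10^1.488 = 307.6 pc.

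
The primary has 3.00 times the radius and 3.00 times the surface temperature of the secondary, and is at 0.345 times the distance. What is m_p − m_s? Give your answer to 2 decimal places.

-9.47

L_p/L_s = (3.00)²(3.00)⁴ = 729.0.
F_p/F_s = (L_p/L_s)/(d_p/d_s)² = 729.0/0.1190 = 6125.
m_p − m_s = −2.5 log₁₀(6125) = -9.47.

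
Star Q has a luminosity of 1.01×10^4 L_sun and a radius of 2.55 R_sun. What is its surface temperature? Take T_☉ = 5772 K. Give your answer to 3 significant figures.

3.62×10^4 K

T/T_☉ = (L/L_☉)^(1/4) / (R/R_☉)^(1/2)
T = 5772 × (1.01×10^4)^(1/4) / √(2.55) = 5772 × 10.02 / 1.597 = 3.624×10^4 K.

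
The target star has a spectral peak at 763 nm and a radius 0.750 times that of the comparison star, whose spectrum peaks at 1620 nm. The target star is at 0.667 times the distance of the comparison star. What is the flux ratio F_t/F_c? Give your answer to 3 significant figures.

25.7

Wien's law: T_t/T_c = λ_c/λ_t = 1620/763 = 2.123.
L_t/L_c = (R_t/R_c)²(T_t/T_c)⁴ = (0.750)²(2.123)⁴ = 11.43.
F_t/F_c = (L_t/L_c)/(d_t/d_c)² = 11.43/(0.667)² = 25.69.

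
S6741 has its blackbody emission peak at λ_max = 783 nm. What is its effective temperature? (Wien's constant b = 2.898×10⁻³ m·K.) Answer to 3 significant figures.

T = b/λ_max = 2.898×10⁻³ / (783×10⁻⁹) = 3701 K.

3.70×10^3 K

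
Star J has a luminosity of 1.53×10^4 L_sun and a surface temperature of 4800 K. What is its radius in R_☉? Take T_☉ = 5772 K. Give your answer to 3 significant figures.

179 R_☉

R/R_☉ = √(L/L_☉) / (T/T_☉)² = √(1.53×10^4) / (0.8316)²
       = 123.7 / 0.6916 = 178.9.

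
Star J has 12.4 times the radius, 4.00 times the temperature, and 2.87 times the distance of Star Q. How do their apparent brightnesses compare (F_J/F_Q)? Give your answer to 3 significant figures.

L_J/L_Q = (R_J/R_Q)²(T_J/T_Q)⁴ = (12.4)² × (4.00)⁴ = 3.936×10^4.
F_J/F_Q = (L_J/L_Q)/(d_J/d_Q)² = 3.936×10^4 / (2.87)² = 4779.

4.78×10^3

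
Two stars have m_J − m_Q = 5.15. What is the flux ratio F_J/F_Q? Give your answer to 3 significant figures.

F_J/F_Q = 10^(−(m_J − m_Q)/2.5) = 10^(-5.15/2.5) = 10^-2.060 = 0.008710.

0.00871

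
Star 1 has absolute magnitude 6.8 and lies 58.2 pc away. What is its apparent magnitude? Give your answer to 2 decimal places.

m = M + 5 log₁₀(d/10 pc) = 6.8 + 5 log₁₀(58.2/10)
  = 6.8 + 5 × 0.765 = 6.8 + 3.82 = 10.62.

10.62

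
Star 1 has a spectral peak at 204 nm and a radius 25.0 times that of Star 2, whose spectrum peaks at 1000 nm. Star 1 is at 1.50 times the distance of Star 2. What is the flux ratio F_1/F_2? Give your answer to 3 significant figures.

1.60×10^5

Wien's law: T_1/T_2 = λ_2/λ_1 = 1000/204 = 4.902.
L_1/L_2 = (R_1/R_2)²(T_1/T_2)⁴ = (25.0)²(4.902)⁴ = 3.609×10^5.
F_1/F_2 = (L_1/L_2)/(d_1/d_2)² = 3.609×10^5/(1.50)² = 1.604×10^5.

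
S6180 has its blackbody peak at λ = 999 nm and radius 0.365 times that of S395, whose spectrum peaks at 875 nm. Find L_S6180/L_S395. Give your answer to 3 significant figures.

0.0784

Wien's law gives T ∝ 1/λ_max, so T_S6180/T_S395 = λ_S395/λ_S6180 = 875/999 = 0.8759.
Then L ∝ R²T⁴ gives L_S6180/L_S395 = (0.365)² × (0.8759)⁴ = 0.1332 × 0.5885 = 0.07841.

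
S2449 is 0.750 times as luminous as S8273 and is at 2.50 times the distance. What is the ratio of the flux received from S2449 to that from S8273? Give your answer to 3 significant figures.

0.120

F = L/(4πd²), so F_S2449/F_S8273 = (L_S2449/L_S8273) / (d_S2449/d_S8273)²
= 0.750 / (2.50)² = 0.750 / 6.250 = 0.1200.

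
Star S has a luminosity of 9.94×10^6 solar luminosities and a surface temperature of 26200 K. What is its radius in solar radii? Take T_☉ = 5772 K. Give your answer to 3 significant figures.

153 solar radii

R/R_☉ = √(L/L_☉) / (T/T_☉)² = √(9.94×10^6) / (4.539)²
       = 3153 / 20.60 = 153.0.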